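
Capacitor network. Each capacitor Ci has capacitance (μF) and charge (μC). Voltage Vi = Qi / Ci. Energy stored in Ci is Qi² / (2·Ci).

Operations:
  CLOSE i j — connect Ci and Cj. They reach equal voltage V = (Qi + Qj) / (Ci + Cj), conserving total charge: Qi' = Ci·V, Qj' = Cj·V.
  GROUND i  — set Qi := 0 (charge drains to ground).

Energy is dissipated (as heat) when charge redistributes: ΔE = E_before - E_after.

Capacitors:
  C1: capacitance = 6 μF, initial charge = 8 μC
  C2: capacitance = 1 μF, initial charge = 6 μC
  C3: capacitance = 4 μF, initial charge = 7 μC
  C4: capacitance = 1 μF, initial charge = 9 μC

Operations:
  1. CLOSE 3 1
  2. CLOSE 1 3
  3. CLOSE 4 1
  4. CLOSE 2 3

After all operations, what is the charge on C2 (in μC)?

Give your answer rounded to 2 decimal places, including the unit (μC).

Answer: 2.40 μC

Derivation:
Initial: C1(6μF, Q=8μC, V=1.33V), C2(1μF, Q=6μC, V=6.00V), C3(4μF, Q=7μC, V=1.75V), C4(1μF, Q=9μC, V=9.00V)
Op 1: CLOSE 3-1: Q_total=15.00, C_total=10.00, V=1.50; Q3=6.00, Q1=9.00; dissipated=0.208
Op 2: CLOSE 1-3: Q_total=15.00, C_total=10.00, V=1.50; Q1=9.00, Q3=6.00; dissipated=0.000
Op 3: CLOSE 4-1: Q_total=18.00, C_total=7.00, V=2.57; Q4=2.57, Q1=15.43; dissipated=24.107
Op 4: CLOSE 2-3: Q_total=12.00, C_total=5.00, V=2.40; Q2=2.40, Q3=9.60; dissipated=8.100
Final charges: Q1=15.43, Q2=2.40, Q3=9.60, Q4=2.57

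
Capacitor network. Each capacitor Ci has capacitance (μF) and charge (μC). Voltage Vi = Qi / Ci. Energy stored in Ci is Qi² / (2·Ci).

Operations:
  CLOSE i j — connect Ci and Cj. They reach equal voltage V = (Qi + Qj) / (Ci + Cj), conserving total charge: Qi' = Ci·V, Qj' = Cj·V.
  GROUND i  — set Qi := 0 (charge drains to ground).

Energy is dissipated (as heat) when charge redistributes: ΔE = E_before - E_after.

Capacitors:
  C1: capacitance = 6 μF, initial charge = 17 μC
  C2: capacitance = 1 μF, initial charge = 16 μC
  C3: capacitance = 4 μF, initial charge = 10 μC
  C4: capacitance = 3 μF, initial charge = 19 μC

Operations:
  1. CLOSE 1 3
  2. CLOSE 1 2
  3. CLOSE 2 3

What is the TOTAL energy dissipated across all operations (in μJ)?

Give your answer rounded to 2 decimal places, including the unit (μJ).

Initial: C1(6μF, Q=17μC, V=2.83V), C2(1μF, Q=16μC, V=16.00V), C3(4μF, Q=10μC, V=2.50V), C4(3μF, Q=19μC, V=6.33V)
Op 1: CLOSE 1-3: Q_total=27.00, C_total=10.00, V=2.70; Q1=16.20, Q3=10.80; dissipated=0.133
Op 2: CLOSE 1-2: Q_total=32.20, C_total=7.00, V=4.60; Q1=27.60, Q2=4.60; dissipated=75.810
Op 3: CLOSE 2-3: Q_total=15.40, C_total=5.00, V=3.08; Q2=3.08, Q3=12.32; dissipated=1.444
Total dissipated: 77.387 μJ

Answer: 77.39 μJ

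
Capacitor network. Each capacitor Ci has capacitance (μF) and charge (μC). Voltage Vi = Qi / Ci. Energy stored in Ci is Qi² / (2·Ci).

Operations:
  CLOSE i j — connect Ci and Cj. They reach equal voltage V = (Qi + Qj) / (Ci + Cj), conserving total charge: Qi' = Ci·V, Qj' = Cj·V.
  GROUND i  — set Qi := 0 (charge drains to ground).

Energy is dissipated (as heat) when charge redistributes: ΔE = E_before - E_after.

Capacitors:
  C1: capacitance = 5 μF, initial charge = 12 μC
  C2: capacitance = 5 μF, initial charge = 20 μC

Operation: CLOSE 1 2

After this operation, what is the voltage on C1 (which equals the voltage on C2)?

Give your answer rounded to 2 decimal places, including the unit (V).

Initial: C1(5μF, Q=12μC, V=2.40V), C2(5μF, Q=20μC, V=4.00V)
Op 1: CLOSE 1-2: Q_total=32.00, C_total=10.00, V=3.20; Q1=16.00, Q2=16.00; dissipated=3.200

Answer: 3.20 V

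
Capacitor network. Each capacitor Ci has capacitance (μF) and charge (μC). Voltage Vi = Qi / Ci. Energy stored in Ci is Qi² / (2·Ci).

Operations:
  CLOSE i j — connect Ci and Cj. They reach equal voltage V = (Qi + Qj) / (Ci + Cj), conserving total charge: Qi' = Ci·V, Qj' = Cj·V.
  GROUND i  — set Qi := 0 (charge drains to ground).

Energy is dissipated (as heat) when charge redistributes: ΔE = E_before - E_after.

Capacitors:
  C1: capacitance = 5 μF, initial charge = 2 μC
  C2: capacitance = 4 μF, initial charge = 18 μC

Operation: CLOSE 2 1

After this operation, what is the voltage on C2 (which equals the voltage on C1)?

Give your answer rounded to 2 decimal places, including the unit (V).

Answer: 2.22 V

Derivation:
Initial: C1(5μF, Q=2μC, V=0.40V), C2(4μF, Q=18μC, V=4.50V)
Op 1: CLOSE 2-1: Q_total=20.00, C_total=9.00, V=2.22; Q2=8.89, Q1=11.11; dissipated=18.678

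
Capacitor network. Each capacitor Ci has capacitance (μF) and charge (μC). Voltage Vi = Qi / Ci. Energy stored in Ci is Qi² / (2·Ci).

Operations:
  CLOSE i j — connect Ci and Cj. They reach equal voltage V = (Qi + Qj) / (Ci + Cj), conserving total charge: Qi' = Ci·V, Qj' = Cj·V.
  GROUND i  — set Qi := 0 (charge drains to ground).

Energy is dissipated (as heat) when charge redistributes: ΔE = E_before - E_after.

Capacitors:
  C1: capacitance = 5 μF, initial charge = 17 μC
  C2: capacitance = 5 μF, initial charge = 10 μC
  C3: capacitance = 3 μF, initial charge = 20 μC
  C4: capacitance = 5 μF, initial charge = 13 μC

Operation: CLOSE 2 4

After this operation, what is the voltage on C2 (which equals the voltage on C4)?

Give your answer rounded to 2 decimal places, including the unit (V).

Initial: C1(5μF, Q=17μC, V=3.40V), C2(5μF, Q=10μC, V=2.00V), C3(3μF, Q=20μC, V=6.67V), C4(5μF, Q=13μC, V=2.60V)
Op 1: CLOSE 2-4: Q_total=23.00, C_total=10.00, V=2.30; Q2=11.50, Q4=11.50; dissipated=0.450

Answer: 2.30 V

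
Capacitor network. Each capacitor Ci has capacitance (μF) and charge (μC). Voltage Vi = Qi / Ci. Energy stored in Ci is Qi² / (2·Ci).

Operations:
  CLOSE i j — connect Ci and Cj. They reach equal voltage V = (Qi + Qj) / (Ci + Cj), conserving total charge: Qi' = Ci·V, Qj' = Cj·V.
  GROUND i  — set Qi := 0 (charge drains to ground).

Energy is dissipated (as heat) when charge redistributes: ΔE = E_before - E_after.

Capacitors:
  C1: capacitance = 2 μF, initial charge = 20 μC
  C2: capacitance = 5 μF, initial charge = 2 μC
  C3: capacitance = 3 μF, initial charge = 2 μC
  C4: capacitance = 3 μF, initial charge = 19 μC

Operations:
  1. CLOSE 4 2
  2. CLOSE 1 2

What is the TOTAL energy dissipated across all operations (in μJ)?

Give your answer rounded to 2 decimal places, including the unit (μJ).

Initial: C1(2μF, Q=20μC, V=10.00V), C2(5μF, Q=2μC, V=0.40V), C3(3μF, Q=2μC, V=0.67V), C4(3μF, Q=19μC, V=6.33V)
Op 1: CLOSE 4-2: Q_total=21.00, C_total=8.00, V=2.62; Q4=7.88, Q2=13.12; dissipated=33.004
Op 2: CLOSE 1-2: Q_total=33.12, C_total=7.00, V=4.73; Q1=9.46, Q2=23.66; dissipated=38.850
Total dissipated: 71.855 μJ

Answer: 71.85 μJ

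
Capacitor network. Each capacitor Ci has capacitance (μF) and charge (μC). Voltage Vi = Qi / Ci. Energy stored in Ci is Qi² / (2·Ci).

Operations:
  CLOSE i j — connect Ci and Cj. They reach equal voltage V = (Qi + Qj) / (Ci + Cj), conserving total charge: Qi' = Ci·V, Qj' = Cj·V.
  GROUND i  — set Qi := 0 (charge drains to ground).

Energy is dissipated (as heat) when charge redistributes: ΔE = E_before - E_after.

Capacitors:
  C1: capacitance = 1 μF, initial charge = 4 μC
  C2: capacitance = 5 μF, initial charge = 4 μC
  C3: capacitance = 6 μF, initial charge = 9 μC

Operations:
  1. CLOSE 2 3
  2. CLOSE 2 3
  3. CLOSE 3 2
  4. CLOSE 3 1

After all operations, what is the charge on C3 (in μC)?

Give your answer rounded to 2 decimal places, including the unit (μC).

Answer: 9.51 μC

Derivation:
Initial: C1(1μF, Q=4μC, V=4.00V), C2(5μF, Q=4μC, V=0.80V), C3(6μF, Q=9μC, V=1.50V)
Op 1: CLOSE 2-3: Q_total=13.00, C_total=11.00, V=1.18; Q2=5.91, Q3=7.09; dissipated=0.668
Op 2: CLOSE 2-3: Q_total=13.00, C_total=11.00, V=1.18; Q2=5.91, Q3=7.09; dissipated=0.000
Op 3: CLOSE 3-2: Q_total=13.00, C_total=11.00, V=1.18; Q3=7.09, Q2=5.91; dissipated=0.000
Op 4: CLOSE 3-1: Q_total=11.09, C_total=7.00, V=1.58; Q3=9.51, Q1=1.58; dissipated=3.404
Final charges: Q1=1.58, Q2=5.91, Q3=9.51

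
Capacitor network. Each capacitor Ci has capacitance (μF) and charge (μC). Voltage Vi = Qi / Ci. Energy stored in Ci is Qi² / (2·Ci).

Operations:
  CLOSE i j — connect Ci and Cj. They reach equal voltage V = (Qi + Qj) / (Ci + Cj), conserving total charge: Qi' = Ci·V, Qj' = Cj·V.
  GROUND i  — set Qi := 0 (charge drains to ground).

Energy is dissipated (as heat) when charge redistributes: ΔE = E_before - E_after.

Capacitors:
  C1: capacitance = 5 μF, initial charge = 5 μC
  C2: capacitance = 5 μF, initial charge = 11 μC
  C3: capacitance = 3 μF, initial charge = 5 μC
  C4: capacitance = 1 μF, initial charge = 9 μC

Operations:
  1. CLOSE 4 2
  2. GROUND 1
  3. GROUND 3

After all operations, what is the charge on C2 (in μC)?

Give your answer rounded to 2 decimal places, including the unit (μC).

Initial: C1(5μF, Q=5μC, V=1.00V), C2(5μF, Q=11μC, V=2.20V), C3(3μF, Q=5μC, V=1.67V), C4(1μF, Q=9μC, V=9.00V)
Op 1: CLOSE 4-2: Q_total=20.00, C_total=6.00, V=3.33; Q4=3.33, Q2=16.67; dissipated=19.267
Op 2: GROUND 1: Q1=0; energy lost=2.500
Op 3: GROUND 3: Q3=0; energy lost=4.167
Final charges: Q1=0.00, Q2=16.67, Q3=0.00, Q4=3.33

Answer: 16.67 μC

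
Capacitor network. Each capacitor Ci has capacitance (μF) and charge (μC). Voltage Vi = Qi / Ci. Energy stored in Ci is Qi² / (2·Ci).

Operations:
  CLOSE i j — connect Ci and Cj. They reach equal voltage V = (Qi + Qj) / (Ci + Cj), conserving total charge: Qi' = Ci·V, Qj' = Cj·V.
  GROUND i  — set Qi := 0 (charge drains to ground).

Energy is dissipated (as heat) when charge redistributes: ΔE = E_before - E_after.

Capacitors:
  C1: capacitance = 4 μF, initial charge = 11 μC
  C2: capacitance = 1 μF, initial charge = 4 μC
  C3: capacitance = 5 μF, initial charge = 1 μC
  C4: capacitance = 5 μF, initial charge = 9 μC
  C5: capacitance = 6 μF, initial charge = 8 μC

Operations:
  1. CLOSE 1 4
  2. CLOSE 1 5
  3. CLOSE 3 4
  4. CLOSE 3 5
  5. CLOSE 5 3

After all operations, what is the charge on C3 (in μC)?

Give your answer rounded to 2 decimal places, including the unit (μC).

Initial: C1(4μF, Q=11μC, V=2.75V), C2(1μF, Q=4μC, V=4.00V), C3(5μF, Q=1μC, V=0.20V), C4(5μF, Q=9μC, V=1.80V), C5(6μF, Q=8μC, V=1.33V)
Op 1: CLOSE 1-4: Q_total=20.00, C_total=9.00, V=2.22; Q1=8.89, Q4=11.11; dissipated=1.003
Op 2: CLOSE 1-5: Q_total=16.89, C_total=10.00, V=1.69; Q1=6.76, Q5=10.13; dissipated=0.948
Op 3: CLOSE 3-4: Q_total=12.11, C_total=10.00, V=1.21; Q3=6.06, Q4=6.06; dissipated=5.112
Op 4: CLOSE 3-5: Q_total=16.19, C_total=11.00, V=1.47; Q3=7.36, Q5=8.83; dissipated=0.311
Op 5: CLOSE 5-3: Q_total=16.19, C_total=11.00, V=1.47; Q5=8.83, Q3=7.36; dissipated=0.000
Final charges: Q1=6.76, Q2=4.00, Q3=7.36, Q4=6.06, Q5=8.83

Answer: 7.36 μC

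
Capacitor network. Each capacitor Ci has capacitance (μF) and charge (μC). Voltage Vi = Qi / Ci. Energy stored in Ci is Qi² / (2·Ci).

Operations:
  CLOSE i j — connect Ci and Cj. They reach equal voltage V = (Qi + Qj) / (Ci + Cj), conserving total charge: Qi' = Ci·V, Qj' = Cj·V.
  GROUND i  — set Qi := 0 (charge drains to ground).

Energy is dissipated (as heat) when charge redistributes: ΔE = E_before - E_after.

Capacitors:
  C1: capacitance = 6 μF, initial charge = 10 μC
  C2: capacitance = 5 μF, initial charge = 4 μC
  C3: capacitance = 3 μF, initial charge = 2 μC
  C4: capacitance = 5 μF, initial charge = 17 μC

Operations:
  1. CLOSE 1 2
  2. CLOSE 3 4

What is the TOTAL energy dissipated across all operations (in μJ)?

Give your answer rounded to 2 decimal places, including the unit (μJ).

Answer: 8.03 μJ

Derivation:
Initial: C1(6μF, Q=10μC, V=1.67V), C2(5μF, Q=4μC, V=0.80V), C3(3μF, Q=2μC, V=0.67V), C4(5μF, Q=17μC, V=3.40V)
Op 1: CLOSE 1-2: Q_total=14.00, C_total=11.00, V=1.27; Q1=7.64, Q2=6.36; dissipated=1.024
Op 2: CLOSE 3-4: Q_total=19.00, C_total=8.00, V=2.38; Q3=7.12, Q4=11.88; dissipated=7.004
Total dissipated: 8.028 μJ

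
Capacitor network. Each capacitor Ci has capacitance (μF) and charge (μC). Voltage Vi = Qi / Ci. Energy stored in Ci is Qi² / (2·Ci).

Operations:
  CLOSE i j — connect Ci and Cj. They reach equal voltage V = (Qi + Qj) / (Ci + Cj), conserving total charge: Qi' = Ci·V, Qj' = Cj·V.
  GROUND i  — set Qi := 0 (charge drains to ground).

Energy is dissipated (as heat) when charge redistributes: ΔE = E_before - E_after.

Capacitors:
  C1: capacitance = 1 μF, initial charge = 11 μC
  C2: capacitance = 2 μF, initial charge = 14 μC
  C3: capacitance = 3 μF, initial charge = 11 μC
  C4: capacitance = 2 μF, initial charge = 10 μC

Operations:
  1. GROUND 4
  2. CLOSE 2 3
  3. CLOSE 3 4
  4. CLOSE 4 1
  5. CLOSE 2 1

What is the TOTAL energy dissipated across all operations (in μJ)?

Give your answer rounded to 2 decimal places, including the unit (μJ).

Answer: 68.15 μJ

Derivation:
Initial: C1(1μF, Q=11μC, V=11.00V), C2(2μF, Q=14μC, V=7.00V), C3(3μF, Q=11μC, V=3.67V), C4(2μF, Q=10μC, V=5.00V)
Op 1: GROUND 4: Q4=0; energy lost=25.000
Op 2: CLOSE 2-3: Q_total=25.00, C_total=5.00, V=5.00; Q2=10.00, Q3=15.00; dissipated=6.667
Op 3: CLOSE 3-4: Q_total=15.00, C_total=5.00, V=3.00; Q3=9.00, Q4=6.00; dissipated=15.000
Op 4: CLOSE 4-1: Q_total=17.00, C_total=3.00, V=5.67; Q4=11.33, Q1=5.67; dissipated=21.333
Op 5: CLOSE 2-1: Q_total=15.67, C_total=3.00, V=5.22; Q2=10.44, Q1=5.22; dissipated=0.148
Total dissipated: 68.148 μJ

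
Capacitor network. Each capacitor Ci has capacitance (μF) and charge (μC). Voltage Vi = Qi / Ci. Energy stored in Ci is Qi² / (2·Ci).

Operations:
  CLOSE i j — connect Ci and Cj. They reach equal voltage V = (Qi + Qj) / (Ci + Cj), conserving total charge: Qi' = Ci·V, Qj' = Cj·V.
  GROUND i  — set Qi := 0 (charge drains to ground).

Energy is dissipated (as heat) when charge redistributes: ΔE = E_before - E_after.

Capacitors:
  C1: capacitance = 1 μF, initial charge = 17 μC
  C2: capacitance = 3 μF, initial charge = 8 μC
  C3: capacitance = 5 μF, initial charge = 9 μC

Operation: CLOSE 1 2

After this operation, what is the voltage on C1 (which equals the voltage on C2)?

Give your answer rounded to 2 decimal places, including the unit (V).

Initial: C1(1μF, Q=17μC, V=17.00V), C2(3μF, Q=8μC, V=2.67V), C3(5μF, Q=9μC, V=1.80V)
Op 1: CLOSE 1-2: Q_total=25.00, C_total=4.00, V=6.25; Q1=6.25, Q2=18.75; dissipated=77.042

Answer: 6.25 V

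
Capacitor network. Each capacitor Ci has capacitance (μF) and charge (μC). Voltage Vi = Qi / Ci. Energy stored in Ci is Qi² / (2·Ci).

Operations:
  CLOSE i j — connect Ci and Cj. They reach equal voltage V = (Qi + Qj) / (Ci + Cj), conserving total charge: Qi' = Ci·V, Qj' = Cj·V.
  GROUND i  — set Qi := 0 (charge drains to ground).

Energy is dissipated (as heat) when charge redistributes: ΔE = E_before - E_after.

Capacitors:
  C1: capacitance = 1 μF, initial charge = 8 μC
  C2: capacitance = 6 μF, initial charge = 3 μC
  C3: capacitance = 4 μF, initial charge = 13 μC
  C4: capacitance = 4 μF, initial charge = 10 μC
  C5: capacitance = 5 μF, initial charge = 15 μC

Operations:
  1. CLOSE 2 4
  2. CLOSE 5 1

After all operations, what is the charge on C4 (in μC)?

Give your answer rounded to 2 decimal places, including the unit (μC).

Answer: 5.20 μC

Derivation:
Initial: C1(1μF, Q=8μC, V=8.00V), C2(6μF, Q=3μC, V=0.50V), C3(4μF, Q=13μC, V=3.25V), C4(4μF, Q=10μC, V=2.50V), C5(5μF, Q=15μC, V=3.00V)
Op 1: CLOSE 2-4: Q_total=13.00, C_total=10.00, V=1.30; Q2=7.80, Q4=5.20; dissipated=4.800
Op 2: CLOSE 5-1: Q_total=23.00, C_total=6.00, V=3.83; Q5=19.17, Q1=3.83; dissipated=10.417
Final charges: Q1=3.83, Q2=7.80, Q3=13.00, Q4=5.20, Q5=19.17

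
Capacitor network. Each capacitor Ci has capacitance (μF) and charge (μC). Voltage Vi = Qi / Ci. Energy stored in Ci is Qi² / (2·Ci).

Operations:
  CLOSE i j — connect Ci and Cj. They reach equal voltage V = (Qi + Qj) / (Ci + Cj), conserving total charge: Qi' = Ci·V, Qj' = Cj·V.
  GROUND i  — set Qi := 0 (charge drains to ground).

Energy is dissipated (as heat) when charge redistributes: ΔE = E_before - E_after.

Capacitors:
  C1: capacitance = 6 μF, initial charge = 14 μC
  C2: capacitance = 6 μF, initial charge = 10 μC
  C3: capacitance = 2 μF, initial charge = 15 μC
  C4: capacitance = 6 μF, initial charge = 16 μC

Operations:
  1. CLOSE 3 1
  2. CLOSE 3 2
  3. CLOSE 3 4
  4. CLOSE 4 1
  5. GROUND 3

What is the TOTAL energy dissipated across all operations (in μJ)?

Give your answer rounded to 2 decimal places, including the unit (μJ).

Initial: C1(6μF, Q=14μC, V=2.33V), C2(6μF, Q=10μC, V=1.67V), C3(2μF, Q=15μC, V=7.50V), C4(6μF, Q=16μC, V=2.67V)
Op 1: CLOSE 3-1: Q_total=29.00, C_total=8.00, V=3.62; Q3=7.25, Q1=21.75; dissipated=20.021
Op 2: CLOSE 3-2: Q_total=17.25, C_total=8.00, V=2.16; Q3=4.31, Q2=12.94; dissipated=2.876
Op 3: CLOSE 3-4: Q_total=20.31, C_total=8.00, V=2.54; Q3=5.08, Q4=15.23; dissipated=0.195
Op 4: CLOSE 4-1: Q_total=36.98, C_total=12.00, V=3.08; Q4=18.49, Q1=18.49; dissipated=1.769
Op 5: GROUND 3: Q3=0; energy lost=6.447
Total dissipated: 31.308 μJ

Answer: 31.31 μJ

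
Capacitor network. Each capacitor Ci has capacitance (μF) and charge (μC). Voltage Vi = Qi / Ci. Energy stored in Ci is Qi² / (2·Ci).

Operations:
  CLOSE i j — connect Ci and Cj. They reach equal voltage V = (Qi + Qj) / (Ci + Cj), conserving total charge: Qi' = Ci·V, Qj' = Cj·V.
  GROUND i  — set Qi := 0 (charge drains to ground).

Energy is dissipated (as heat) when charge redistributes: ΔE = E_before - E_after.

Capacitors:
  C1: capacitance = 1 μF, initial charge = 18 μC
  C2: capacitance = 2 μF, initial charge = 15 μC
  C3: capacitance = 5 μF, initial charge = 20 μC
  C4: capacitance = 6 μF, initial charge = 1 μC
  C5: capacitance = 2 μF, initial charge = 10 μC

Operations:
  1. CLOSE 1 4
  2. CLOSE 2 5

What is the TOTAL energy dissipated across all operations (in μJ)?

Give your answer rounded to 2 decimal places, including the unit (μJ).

Answer: 139.42 μJ

Derivation:
Initial: C1(1μF, Q=18μC, V=18.00V), C2(2μF, Q=15μC, V=7.50V), C3(5μF, Q=20μC, V=4.00V), C4(6μF, Q=1μC, V=0.17V), C5(2μF, Q=10μC, V=5.00V)
Op 1: CLOSE 1-4: Q_total=19.00, C_total=7.00, V=2.71; Q1=2.71, Q4=16.29; dissipated=136.298
Op 2: CLOSE 2-5: Q_total=25.00, C_total=4.00, V=6.25; Q2=12.50, Q5=12.50; dissipated=3.125
Total dissipated: 139.423 μJ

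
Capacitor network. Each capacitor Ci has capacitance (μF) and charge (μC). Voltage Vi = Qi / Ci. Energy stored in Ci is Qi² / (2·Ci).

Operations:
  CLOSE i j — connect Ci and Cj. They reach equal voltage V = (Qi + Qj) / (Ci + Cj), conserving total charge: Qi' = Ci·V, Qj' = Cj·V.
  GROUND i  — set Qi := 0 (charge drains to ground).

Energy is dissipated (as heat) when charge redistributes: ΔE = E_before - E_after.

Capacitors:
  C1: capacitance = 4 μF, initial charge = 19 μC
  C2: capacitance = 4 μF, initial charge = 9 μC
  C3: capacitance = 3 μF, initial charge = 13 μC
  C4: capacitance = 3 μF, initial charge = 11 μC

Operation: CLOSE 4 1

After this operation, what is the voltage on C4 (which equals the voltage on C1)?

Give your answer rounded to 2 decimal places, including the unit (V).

Answer: 4.29 V

Derivation:
Initial: C1(4μF, Q=19μC, V=4.75V), C2(4μF, Q=9μC, V=2.25V), C3(3μF, Q=13μC, V=4.33V), C4(3μF, Q=11μC, V=3.67V)
Op 1: CLOSE 4-1: Q_total=30.00, C_total=7.00, V=4.29; Q4=12.86, Q1=17.14; dissipated=1.006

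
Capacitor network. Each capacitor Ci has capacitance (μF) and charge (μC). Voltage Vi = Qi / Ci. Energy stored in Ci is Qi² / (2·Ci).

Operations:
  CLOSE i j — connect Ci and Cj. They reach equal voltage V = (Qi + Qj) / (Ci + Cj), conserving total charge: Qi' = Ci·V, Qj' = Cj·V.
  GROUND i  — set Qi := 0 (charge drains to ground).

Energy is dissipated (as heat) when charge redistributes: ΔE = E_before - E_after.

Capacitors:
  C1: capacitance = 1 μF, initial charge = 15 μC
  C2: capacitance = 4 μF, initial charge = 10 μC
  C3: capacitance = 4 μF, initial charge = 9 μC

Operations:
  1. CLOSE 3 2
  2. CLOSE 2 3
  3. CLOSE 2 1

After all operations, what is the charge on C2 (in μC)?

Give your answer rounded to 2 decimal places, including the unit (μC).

Answer: 19.60 μC

Derivation:
Initial: C1(1μF, Q=15μC, V=15.00V), C2(4μF, Q=10μC, V=2.50V), C3(4μF, Q=9μC, V=2.25V)
Op 1: CLOSE 3-2: Q_total=19.00, C_total=8.00, V=2.38; Q3=9.50, Q2=9.50; dissipated=0.062
Op 2: CLOSE 2-3: Q_total=19.00, C_total=8.00, V=2.38; Q2=9.50, Q3=9.50; dissipated=0.000
Op 3: CLOSE 2-1: Q_total=24.50, C_total=5.00, V=4.90; Q2=19.60, Q1=4.90; dissipated=63.756
Final charges: Q1=4.90, Q2=19.60, Q3=9.50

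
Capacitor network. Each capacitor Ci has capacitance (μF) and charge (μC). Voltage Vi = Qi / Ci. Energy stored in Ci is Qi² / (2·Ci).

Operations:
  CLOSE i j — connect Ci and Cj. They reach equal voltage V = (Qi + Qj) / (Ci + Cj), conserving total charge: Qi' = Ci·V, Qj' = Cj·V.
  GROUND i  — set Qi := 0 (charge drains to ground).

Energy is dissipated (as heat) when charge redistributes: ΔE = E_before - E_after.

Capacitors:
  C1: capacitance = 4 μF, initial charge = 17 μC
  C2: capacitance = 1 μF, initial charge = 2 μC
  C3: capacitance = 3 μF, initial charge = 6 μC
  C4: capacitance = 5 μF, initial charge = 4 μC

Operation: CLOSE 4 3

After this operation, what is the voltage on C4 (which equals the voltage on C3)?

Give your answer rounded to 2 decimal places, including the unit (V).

Initial: C1(4μF, Q=17μC, V=4.25V), C2(1μF, Q=2μC, V=2.00V), C3(3μF, Q=6μC, V=2.00V), C4(5μF, Q=4μC, V=0.80V)
Op 1: CLOSE 4-3: Q_total=10.00, C_total=8.00, V=1.25; Q4=6.25, Q3=3.75; dissipated=1.350

Answer: 1.25 V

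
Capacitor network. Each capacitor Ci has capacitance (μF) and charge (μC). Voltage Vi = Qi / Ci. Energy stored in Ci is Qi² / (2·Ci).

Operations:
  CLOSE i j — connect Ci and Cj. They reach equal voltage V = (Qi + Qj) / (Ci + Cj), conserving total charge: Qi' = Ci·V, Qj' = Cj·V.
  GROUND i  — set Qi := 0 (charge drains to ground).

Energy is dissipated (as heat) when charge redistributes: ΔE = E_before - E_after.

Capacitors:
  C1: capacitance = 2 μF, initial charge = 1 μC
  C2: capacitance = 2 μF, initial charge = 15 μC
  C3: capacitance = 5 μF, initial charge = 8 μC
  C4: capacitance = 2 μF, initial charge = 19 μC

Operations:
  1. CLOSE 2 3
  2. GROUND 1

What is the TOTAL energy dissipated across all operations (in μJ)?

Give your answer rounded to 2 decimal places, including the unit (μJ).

Initial: C1(2μF, Q=1μC, V=0.50V), C2(2μF, Q=15μC, V=7.50V), C3(5μF, Q=8μC, V=1.60V), C4(2μF, Q=19μC, V=9.50V)
Op 1: CLOSE 2-3: Q_total=23.00, C_total=7.00, V=3.29; Q2=6.57, Q3=16.43; dissipated=24.864
Op 2: GROUND 1: Q1=0; energy lost=0.250
Total dissipated: 25.114 μJ

Answer: 25.11 μJ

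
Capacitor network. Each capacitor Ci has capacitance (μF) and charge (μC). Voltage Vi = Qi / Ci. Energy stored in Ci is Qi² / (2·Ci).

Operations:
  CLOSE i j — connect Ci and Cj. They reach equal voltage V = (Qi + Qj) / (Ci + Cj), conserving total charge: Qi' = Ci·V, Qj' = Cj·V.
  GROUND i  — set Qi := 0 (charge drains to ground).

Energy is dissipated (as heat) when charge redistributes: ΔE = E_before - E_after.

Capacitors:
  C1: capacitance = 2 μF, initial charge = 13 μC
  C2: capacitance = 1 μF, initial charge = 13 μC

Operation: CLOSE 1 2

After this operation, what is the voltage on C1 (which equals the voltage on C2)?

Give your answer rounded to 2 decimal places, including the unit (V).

Answer: 8.67 V

Derivation:
Initial: C1(2μF, Q=13μC, V=6.50V), C2(1μF, Q=13μC, V=13.00V)
Op 1: CLOSE 1-2: Q_total=26.00, C_total=3.00, V=8.67; Q1=17.33, Q2=8.67; dissipated=14.083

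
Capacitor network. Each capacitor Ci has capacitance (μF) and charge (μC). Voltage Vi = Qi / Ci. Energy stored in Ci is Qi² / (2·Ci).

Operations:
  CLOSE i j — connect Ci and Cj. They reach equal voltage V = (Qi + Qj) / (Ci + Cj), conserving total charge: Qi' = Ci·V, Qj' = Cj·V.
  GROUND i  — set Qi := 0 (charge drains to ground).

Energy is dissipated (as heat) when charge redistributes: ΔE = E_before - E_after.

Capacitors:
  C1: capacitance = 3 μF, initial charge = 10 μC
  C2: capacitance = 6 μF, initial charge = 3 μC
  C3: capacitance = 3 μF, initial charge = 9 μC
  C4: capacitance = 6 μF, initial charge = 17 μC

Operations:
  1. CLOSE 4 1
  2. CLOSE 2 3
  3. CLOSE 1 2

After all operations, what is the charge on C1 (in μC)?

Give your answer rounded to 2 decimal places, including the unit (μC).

Answer: 5.67 μC

Derivation:
Initial: C1(3μF, Q=10μC, V=3.33V), C2(6μF, Q=3μC, V=0.50V), C3(3μF, Q=9μC, V=3.00V), C4(6μF, Q=17μC, V=2.83V)
Op 1: CLOSE 4-1: Q_total=27.00, C_total=9.00, V=3.00; Q4=18.00, Q1=9.00; dissipated=0.250
Op 2: CLOSE 2-3: Q_total=12.00, C_total=9.00, V=1.33; Q2=8.00, Q3=4.00; dissipated=6.250
Op 3: CLOSE 1-2: Q_total=17.00, C_total=9.00, V=1.89; Q1=5.67, Q2=11.33; dissipated=2.778
Final charges: Q1=5.67, Q2=11.33, Q3=4.00, Q4=18.00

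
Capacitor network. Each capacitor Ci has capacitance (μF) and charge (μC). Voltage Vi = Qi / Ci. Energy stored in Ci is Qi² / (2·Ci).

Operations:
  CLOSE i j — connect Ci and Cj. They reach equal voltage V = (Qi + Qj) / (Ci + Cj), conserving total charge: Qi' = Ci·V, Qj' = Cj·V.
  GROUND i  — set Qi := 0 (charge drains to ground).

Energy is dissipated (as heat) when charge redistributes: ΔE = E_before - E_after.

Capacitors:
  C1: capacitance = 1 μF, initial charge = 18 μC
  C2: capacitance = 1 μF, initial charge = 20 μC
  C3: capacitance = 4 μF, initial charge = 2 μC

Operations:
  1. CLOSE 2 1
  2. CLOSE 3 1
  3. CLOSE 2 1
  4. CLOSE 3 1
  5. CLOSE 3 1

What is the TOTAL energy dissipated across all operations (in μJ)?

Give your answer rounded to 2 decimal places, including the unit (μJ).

Answer: 214.56 μJ

Derivation:
Initial: C1(1μF, Q=18μC, V=18.00V), C2(1μF, Q=20μC, V=20.00V), C3(4μF, Q=2μC, V=0.50V)
Op 1: CLOSE 2-1: Q_total=38.00, C_total=2.00, V=19.00; Q2=19.00, Q1=19.00; dissipated=1.000
Op 2: CLOSE 3-1: Q_total=21.00, C_total=5.00, V=4.20; Q3=16.80, Q1=4.20; dissipated=136.900
Op 3: CLOSE 2-1: Q_total=23.20, C_total=2.00, V=11.60; Q2=11.60, Q1=11.60; dissipated=54.760
Op 4: CLOSE 3-1: Q_total=28.40, C_total=5.00, V=5.68; Q3=22.72, Q1=5.68; dissipated=21.904
Op 5: CLOSE 3-1: Q_total=28.40, C_total=5.00, V=5.68; Q3=22.72, Q1=5.68; dissipated=0.000
Total dissipated: 214.564 μJ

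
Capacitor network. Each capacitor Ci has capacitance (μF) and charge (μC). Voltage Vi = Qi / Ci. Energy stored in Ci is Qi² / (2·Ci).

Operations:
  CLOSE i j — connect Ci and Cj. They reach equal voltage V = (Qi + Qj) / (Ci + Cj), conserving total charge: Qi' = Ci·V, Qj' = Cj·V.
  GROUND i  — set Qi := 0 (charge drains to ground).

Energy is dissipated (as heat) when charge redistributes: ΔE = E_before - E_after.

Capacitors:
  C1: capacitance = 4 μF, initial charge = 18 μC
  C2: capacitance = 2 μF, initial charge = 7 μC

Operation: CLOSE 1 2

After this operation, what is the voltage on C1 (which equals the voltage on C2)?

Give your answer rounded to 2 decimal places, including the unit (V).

Answer: 4.17 V

Derivation:
Initial: C1(4μF, Q=18μC, V=4.50V), C2(2μF, Q=7μC, V=3.50V)
Op 1: CLOSE 1-2: Q_total=25.00, C_total=6.00, V=4.17; Q1=16.67, Q2=8.33; dissipated=0.667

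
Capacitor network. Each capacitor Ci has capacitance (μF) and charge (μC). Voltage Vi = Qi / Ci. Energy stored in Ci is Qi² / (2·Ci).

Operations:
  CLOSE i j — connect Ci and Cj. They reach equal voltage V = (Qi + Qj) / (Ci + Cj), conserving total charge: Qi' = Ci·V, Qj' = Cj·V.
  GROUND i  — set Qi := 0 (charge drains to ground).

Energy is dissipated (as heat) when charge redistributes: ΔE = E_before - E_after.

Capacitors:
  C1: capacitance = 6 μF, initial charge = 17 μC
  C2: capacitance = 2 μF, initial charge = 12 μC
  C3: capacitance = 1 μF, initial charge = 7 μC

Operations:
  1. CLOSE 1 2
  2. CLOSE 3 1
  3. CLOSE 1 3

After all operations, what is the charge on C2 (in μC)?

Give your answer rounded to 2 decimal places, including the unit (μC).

Initial: C1(6μF, Q=17μC, V=2.83V), C2(2μF, Q=12μC, V=6.00V), C3(1μF, Q=7μC, V=7.00V)
Op 1: CLOSE 1-2: Q_total=29.00, C_total=8.00, V=3.62; Q1=21.75, Q2=7.25; dissipated=7.521
Op 2: CLOSE 3-1: Q_total=28.75, C_total=7.00, V=4.11; Q3=4.11, Q1=24.64; dissipated=4.882
Op 3: CLOSE 1-3: Q_total=28.75, C_total=7.00, V=4.11; Q1=24.64, Q3=4.11; dissipated=0.000
Final charges: Q1=24.64, Q2=7.25, Q3=4.11

Answer: 7.25 μC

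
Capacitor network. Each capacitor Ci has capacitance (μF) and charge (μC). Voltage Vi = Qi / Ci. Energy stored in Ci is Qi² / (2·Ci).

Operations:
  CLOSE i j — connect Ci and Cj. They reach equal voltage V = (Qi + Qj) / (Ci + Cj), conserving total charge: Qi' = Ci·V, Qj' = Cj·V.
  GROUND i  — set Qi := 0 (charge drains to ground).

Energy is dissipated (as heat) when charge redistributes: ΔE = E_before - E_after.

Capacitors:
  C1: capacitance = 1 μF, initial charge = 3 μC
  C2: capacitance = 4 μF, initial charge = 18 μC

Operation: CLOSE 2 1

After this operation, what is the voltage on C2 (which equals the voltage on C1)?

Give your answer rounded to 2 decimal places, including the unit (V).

Initial: C1(1μF, Q=3μC, V=3.00V), C2(4μF, Q=18μC, V=4.50V)
Op 1: CLOSE 2-1: Q_total=21.00, C_total=5.00, V=4.20; Q2=16.80, Q1=4.20; dissipated=0.900

Answer: 4.20 V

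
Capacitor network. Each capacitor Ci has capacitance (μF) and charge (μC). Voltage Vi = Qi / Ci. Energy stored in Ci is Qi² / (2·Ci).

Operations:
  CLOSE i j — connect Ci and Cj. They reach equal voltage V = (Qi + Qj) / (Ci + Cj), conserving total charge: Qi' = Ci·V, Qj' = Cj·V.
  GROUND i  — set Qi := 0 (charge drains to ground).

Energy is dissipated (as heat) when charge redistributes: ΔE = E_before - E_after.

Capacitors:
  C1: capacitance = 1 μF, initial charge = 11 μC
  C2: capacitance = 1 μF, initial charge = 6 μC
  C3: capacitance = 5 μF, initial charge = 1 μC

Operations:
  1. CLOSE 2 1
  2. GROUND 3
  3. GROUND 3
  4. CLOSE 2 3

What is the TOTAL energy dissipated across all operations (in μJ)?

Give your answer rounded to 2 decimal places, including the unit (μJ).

Initial: C1(1μF, Q=11μC, V=11.00V), C2(1μF, Q=6μC, V=6.00V), C3(5μF, Q=1μC, V=0.20V)
Op 1: CLOSE 2-1: Q_total=17.00, C_total=2.00, V=8.50; Q2=8.50, Q1=8.50; dissipated=6.250
Op 2: GROUND 3: Q3=0; energy lost=0.100
Op 3: GROUND 3: Q3=0; energy lost=0.000
Op 4: CLOSE 2-3: Q_total=8.50, C_total=6.00, V=1.42; Q2=1.42, Q3=7.08; dissipated=30.104
Total dissipated: 36.454 μJ

Answer: 36.45 μJ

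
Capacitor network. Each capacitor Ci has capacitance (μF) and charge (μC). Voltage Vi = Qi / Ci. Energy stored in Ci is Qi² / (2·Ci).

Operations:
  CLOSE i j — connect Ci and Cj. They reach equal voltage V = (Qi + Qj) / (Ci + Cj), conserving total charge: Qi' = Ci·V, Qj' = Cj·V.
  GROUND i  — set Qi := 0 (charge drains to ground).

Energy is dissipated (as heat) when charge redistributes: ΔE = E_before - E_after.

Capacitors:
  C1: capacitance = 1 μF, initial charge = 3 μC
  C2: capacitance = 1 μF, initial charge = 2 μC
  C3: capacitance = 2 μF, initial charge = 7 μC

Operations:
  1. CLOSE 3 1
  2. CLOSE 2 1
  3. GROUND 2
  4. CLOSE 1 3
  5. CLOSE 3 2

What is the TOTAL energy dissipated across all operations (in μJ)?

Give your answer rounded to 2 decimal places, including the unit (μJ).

Initial: C1(1μF, Q=3μC, V=3.00V), C2(1μF, Q=2μC, V=2.00V), C3(2μF, Q=7μC, V=3.50V)
Op 1: CLOSE 3-1: Q_total=10.00, C_total=3.00, V=3.33; Q3=6.67, Q1=3.33; dissipated=0.083
Op 2: CLOSE 2-1: Q_total=5.33, C_total=2.00, V=2.67; Q2=2.67, Q1=2.67; dissipated=0.444
Op 3: GROUND 2: Q2=0; energy lost=3.556
Op 4: CLOSE 1-3: Q_total=9.33, C_total=3.00, V=3.11; Q1=3.11, Q3=6.22; dissipated=0.148
Op 5: CLOSE 3-2: Q_total=6.22, C_total=3.00, V=2.07; Q3=4.15, Q2=2.07; dissipated=3.226
Total dissipated: 7.458 μJ

Answer: 7.46 μJ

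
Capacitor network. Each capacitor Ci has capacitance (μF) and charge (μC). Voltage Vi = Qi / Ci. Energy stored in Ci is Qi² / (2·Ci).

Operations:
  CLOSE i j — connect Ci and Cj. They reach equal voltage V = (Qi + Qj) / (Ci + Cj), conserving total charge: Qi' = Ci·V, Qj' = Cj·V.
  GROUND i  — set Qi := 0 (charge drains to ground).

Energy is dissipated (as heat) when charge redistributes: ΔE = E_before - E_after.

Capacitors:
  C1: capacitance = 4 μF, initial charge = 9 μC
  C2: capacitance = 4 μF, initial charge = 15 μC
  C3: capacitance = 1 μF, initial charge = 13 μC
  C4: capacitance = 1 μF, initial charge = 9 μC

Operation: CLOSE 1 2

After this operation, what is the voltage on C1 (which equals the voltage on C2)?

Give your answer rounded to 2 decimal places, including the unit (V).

Initial: C1(4μF, Q=9μC, V=2.25V), C2(4μF, Q=15μC, V=3.75V), C3(1μF, Q=13μC, V=13.00V), C4(1μF, Q=9μC, V=9.00V)
Op 1: CLOSE 1-2: Q_total=24.00, C_total=8.00, V=3.00; Q1=12.00, Q2=12.00; dissipated=2.250

Answer: 3.00 V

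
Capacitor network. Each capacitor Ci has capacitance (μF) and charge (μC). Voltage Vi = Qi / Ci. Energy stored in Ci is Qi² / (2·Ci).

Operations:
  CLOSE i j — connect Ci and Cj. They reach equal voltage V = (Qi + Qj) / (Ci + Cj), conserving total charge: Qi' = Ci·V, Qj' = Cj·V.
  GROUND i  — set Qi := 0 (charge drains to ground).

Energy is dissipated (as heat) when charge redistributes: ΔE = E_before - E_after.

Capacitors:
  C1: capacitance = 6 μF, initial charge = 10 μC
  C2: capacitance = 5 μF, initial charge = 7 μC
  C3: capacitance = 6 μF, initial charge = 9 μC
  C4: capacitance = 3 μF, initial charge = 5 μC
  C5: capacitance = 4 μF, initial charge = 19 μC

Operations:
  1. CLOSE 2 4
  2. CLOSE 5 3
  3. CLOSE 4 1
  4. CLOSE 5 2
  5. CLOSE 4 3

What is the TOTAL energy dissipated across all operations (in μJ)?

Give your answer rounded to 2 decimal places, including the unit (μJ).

Initial: C1(6μF, Q=10μC, V=1.67V), C2(5μF, Q=7μC, V=1.40V), C3(6μF, Q=9μC, V=1.50V), C4(3μF, Q=5μC, V=1.67V), C5(4μF, Q=19μC, V=4.75V)
Op 1: CLOSE 2-4: Q_total=12.00, C_total=8.00, V=1.50; Q2=7.50, Q4=4.50; dissipated=0.067
Op 2: CLOSE 5-3: Q_total=28.00, C_total=10.00, V=2.80; Q5=11.20, Q3=16.80; dissipated=12.675
Op 3: CLOSE 4-1: Q_total=14.50, C_total=9.00, V=1.61; Q4=4.83, Q1=9.67; dissipated=0.028
Op 4: CLOSE 5-2: Q_total=18.70, C_total=9.00, V=2.08; Q5=8.31, Q2=10.39; dissipated=1.878
Op 5: CLOSE 4-3: Q_total=21.63, C_total=9.00, V=2.40; Q4=7.21, Q3=14.42; dissipated=1.413
Total dissipated: 16.061 μJ

Answer: 16.06 μJ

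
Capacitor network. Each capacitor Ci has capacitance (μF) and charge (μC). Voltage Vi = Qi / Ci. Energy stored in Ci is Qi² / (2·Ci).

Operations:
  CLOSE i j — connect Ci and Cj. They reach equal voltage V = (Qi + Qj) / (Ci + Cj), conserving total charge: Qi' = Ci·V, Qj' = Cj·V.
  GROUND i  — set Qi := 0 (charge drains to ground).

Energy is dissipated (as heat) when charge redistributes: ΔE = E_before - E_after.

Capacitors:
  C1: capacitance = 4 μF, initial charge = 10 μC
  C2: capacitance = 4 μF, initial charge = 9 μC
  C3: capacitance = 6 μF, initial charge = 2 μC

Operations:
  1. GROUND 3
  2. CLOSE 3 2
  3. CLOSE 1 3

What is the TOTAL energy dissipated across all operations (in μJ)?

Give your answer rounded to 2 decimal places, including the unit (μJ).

Initial: C1(4μF, Q=10μC, V=2.50V), C2(4μF, Q=9μC, V=2.25V), C3(6μF, Q=2μC, V=0.33V)
Op 1: GROUND 3: Q3=0; energy lost=0.333
Op 2: CLOSE 3-2: Q_total=9.00, C_total=10.00, V=0.90; Q3=5.40, Q2=3.60; dissipated=6.075
Op 3: CLOSE 1-3: Q_total=15.40, C_total=10.00, V=1.54; Q1=6.16, Q3=9.24; dissipated=3.072
Total dissipated: 9.480 μJ

Answer: 9.48 μJ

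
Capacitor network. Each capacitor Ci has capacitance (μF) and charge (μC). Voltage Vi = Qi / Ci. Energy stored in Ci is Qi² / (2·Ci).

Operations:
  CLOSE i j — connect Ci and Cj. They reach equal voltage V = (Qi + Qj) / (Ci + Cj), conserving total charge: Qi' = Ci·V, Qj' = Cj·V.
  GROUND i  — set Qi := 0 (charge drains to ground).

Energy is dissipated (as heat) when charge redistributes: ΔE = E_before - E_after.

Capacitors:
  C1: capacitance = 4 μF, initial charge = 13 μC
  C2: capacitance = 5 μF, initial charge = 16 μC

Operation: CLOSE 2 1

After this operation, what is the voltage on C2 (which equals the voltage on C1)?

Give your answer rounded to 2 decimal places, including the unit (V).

Answer: 3.22 V

Derivation:
Initial: C1(4μF, Q=13μC, V=3.25V), C2(5μF, Q=16μC, V=3.20V)
Op 1: CLOSE 2-1: Q_total=29.00, C_total=9.00, V=3.22; Q2=16.11, Q1=12.89; dissipated=0.003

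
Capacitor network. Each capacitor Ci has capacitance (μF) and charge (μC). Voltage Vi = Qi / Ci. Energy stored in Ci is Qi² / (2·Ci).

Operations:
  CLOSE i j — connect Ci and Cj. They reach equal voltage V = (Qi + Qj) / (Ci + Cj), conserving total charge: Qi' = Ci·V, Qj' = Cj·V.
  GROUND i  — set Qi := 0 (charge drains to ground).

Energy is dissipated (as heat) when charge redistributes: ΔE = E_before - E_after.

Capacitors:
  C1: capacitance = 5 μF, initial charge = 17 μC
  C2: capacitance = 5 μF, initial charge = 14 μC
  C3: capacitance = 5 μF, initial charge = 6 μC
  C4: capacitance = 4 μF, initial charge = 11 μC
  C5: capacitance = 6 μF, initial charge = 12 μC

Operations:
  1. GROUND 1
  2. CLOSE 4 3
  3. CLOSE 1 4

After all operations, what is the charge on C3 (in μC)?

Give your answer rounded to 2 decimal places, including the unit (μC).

Answer: 9.44 μC

Derivation:
Initial: C1(5μF, Q=17μC, V=3.40V), C2(5μF, Q=14μC, V=2.80V), C3(5μF, Q=6μC, V=1.20V), C4(4μF, Q=11μC, V=2.75V), C5(6μF, Q=12μC, V=2.00V)
Op 1: GROUND 1: Q1=0; energy lost=28.900
Op 2: CLOSE 4-3: Q_total=17.00, C_total=9.00, V=1.89; Q4=7.56, Q3=9.44; dissipated=2.669
Op 3: CLOSE 1-4: Q_total=7.56, C_total=9.00, V=0.84; Q1=4.20, Q4=3.36; dissipated=3.964
Final charges: Q1=4.20, Q2=14.00, Q3=9.44, Q4=3.36, Q5=12.00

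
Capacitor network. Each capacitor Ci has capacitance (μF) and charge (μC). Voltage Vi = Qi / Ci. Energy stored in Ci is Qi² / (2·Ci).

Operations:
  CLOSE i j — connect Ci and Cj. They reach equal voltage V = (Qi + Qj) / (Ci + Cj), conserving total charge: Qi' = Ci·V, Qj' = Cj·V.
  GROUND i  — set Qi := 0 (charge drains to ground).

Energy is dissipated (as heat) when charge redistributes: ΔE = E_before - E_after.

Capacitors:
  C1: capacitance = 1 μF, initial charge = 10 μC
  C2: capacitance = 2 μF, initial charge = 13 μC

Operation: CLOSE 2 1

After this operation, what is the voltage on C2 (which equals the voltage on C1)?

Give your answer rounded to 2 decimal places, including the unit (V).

Answer: 7.67 V

Derivation:
Initial: C1(1μF, Q=10μC, V=10.00V), C2(2μF, Q=13μC, V=6.50V)
Op 1: CLOSE 2-1: Q_total=23.00, C_total=3.00, V=7.67; Q2=15.33, Q1=7.67; dissipated=4.083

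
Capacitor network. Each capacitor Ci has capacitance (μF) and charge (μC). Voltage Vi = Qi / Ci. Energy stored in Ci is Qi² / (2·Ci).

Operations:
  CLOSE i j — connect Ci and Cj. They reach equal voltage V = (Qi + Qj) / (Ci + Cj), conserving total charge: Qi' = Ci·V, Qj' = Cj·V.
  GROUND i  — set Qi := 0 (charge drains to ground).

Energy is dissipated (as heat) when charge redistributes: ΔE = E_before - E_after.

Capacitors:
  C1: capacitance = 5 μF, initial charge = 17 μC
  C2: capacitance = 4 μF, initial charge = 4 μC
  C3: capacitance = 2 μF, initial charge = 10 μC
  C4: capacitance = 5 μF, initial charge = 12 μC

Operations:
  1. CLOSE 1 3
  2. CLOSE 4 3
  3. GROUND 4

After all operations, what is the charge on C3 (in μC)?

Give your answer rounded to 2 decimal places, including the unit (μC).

Initial: C1(5μF, Q=17μC, V=3.40V), C2(4μF, Q=4μC, V=1.00V), C3(2μF, Q=10μC, V=5.00V), C4(5μF, Q=12μC, V=2.40V)
Op 1: CLOSE 1-3: Q_total=27.00, C_total=7.00, V=3.86; Q1=19.29, Q3=7.71; dissipated=1.829
Op 2: CLOSE 4-3: Q_total=19.71, C_total=7.00, V=2.82; Q4=14.08, Q3=5.63; dissipated=1.517
Op 3: GROUND 4: Q4=0; energy lost=19.829
Final charges: Q1=19.29, Q2=4.00, Q3=5.63, Q4=0.00

Answer: 5.63 μC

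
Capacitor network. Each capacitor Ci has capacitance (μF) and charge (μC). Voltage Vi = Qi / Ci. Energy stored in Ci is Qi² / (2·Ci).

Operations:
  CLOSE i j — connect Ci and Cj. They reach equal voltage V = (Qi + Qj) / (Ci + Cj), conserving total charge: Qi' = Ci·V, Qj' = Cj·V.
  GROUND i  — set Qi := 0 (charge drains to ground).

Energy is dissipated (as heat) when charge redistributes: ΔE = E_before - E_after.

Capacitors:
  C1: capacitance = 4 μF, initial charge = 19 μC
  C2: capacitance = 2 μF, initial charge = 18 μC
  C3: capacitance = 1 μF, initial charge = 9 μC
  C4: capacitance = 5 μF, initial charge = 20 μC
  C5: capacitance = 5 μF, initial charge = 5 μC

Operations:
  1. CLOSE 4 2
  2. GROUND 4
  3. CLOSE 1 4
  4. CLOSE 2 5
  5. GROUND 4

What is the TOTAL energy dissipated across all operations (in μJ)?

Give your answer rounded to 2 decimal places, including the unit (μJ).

Answer: 141.75 μJ

Derivation:
Initial: C1(4μF, Q=19μC, V=4.75V), C2(2μF, Q=18μC, V=9.00V), C3(1μF, Q=9μC, V=9.00V), C4(5μF, Q=20μC, V=4.00V), C5(5μF, Q=5μC, V=1.00V)
Op 1: CLOSE 4-2: Q_total=38.00, C_total=7.00, V=5.43; Q4=27.14, Q2=10.86; dissipated=17.857
Op 2: GROUND 4: Q4=0; energy lost=73.673
Op 3: CLOSE 1-4: Q_total=19.00, C_total=9.00, V=2.11; Q1=8.44, Q4=10.56; dissipated=25.069
Op 4: CLOSE 2-5: Q_total=15.86, C_total=7.00, V=2.27; Q2=4.53, Q5=11.33; dissipated=14.009
Op 5: GROUND 4: Q4=0; energy lost=11.142
Total dissipated: 141.751 μJ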